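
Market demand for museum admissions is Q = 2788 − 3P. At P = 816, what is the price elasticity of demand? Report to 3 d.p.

At P = 816, Q = 340.
dQ/dP = −3.
ε = (dQ/dP)(P/Q) = (-3)(816/340).
|ε| > 1, so demand is elastic at this price.

-7.200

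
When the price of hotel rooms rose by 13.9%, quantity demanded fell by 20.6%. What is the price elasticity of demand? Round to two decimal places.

ε = %ΔQ / %ΔP = (-20.6)/(13.9) = -1.482.

-1.48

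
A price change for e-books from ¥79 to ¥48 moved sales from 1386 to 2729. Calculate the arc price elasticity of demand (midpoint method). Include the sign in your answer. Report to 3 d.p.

ΔQ = 2729 − 1386 = 1343; ΔP = 48 − 79 = -31.
Midpoints: P̄ = 63.50, Q̄ = 2057.5.
ε = (ΔQ/ΔP)(P̄/Q̄) = (1343/-31)(63.50/2057.5).

-1.337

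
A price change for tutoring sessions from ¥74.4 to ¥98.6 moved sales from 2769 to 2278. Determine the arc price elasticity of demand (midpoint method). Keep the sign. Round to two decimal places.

ΔQ = 2278 − 2769 = -491; ΔP = 98.6 − 74.4 = 24.2.
Midpoints: P̄ = 86.50, Q̄ = 2523.5.
ε = (ΔQ/ΔP)(P̄/Q̄) = (-491/24.2)(86.50/2523.5).

-0.70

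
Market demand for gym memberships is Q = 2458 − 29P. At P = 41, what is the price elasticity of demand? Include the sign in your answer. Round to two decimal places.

At P = 41, Q = 1269.
dQ/dP = −29.
ε = (dQ/dP)(P/Q) = (-29)(41/1269).

-0.94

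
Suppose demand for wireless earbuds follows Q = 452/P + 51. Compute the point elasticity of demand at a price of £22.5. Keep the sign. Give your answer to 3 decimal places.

At P = 22.5, Q = 71.089.
dQ/dP = −452/P² = -0.893.
ε = (dQ/dP)(P/Q) = (-0.893)(22.5/71.089).

-0.283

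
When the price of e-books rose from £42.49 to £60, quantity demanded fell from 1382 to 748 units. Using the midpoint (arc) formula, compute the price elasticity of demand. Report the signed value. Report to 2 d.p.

-1.74

ΔQ = 748 − 1382 = -634; ΔP = 60 − 42.49 = 17.51.
Midpoints: P̄ = 51.25, Q̄ = 1065.0.
ε = (ΔQ/ΔP)(P̄/Q̄) = (-634/17.51)(51.25/1065.0).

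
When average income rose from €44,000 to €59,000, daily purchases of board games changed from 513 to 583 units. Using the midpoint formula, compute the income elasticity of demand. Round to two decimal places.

ΔQ = 70, ΔI = 15000. Midpoints: Ī = 51,500, Q̄ = 548.0.
ε_I = (ΔQ/ΔI)(Ī/Q̄) = (70/15000)(51500/548.0).
ε_I > 0, so the good is normal.

0.44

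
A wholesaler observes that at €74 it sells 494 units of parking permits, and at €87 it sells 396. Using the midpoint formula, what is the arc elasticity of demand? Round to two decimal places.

ΔQ = 396 − 494 = -98; ΔP = 87 − 74 = 13.
Midpoints: P̄ = 80.50, Q̄ = 445.0.
ε = (ΔQ/ΔP)(P̄/Q̄) = (-98/13)(80.50/445.0).

-1.36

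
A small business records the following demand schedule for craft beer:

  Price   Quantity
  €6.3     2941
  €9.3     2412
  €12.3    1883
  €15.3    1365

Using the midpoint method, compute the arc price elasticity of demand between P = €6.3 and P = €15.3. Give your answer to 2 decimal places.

At P = 6.3, Q = 2941; at P = 15.3, Q = 1365.
ΔQ = -1576, ΔP = 9.0. Midpoints: P̄ = 10.80, Q̄ = 2153.0.
ε = (ΔQ/ΔP)(P̄/Q̄) = (-1576/9.0)(10.80/2153.0).

-0.88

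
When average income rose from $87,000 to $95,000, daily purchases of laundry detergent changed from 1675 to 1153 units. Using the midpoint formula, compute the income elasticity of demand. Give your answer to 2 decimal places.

ΔQ = -522, ΔI = 8000. Midpoints: Ī = 91,000, Q̄ = 1414.0.
ε_I = (ΔQ/ΔI)(Ī/Q̄) = (-522/8000)(91000/1414.0).

-4.20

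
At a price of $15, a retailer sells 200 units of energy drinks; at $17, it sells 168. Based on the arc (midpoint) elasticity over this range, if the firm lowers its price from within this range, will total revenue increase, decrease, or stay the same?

increase

Arc ε = (-32/2)(16.00/184.0) ≈ -1.391.
|ε| = 1.39 > 1, so demand is elastic. A price cut therefore raises total revenue.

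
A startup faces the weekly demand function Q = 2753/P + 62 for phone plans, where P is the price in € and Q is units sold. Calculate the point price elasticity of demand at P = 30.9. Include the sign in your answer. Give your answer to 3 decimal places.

-0.590

At P = 30.9, Q = 151.094.
dQ/dP = −2753/P² = -2.883.
ε = (dQ/dP)(P/Q) = (-2.883)(30.9/151.094).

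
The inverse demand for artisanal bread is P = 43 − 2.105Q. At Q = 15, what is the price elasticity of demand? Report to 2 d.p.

At Q = 15, P = 43 − 2.105(15) = 11.43.
dP/dQ = −2.105, so dQ/dP = 1/(−2.105) = -0.475.
ε = (dQ/dP)(P/Q) = (-0.475)(11.43/15).

-0.36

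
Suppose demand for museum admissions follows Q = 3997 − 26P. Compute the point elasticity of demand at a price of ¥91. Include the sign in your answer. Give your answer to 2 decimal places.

-1.45

At P = 91, Q = 1631.
dQ/dP = −26.
ε = (dQ/dP)(P/Q) = (-26)(91/1631).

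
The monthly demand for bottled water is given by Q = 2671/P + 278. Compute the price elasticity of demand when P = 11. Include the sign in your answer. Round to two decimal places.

At P = 11, Q = 520.818.
dQ/dP = −2671/P² = -22.074.
ε = (dQ/dP)(P/Q) = (-22.074)(11/520.818).
|ε| < 1, so demand is inelastic at this price.

-0.47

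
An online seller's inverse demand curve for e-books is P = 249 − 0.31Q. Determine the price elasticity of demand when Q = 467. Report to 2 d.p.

At Q = 467, P = 249 − 0.31(467) = 104.23.
dP/dQ = −0.31, so dQ/dP = 1/(−0.31) = -3.226.
ε = (dQ/dP)(P/Q) = (-3.226)(104.23/467).

-0.72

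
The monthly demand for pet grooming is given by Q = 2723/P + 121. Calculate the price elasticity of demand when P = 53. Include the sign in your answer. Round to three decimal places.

-0.298

At P = 53, Q = 172.377.
dQ/dP = −2723/P² = -0.969.
ε = (dQ/dP)(P/Q) = (-0.969)(53/172.377).
|ε| < 1, so demand is inelastic at this price.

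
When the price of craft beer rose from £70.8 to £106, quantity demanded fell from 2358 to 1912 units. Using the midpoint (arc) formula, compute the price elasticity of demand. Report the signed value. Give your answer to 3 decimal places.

-0.525

ΔQ = 1912 − 2358 = -446; ΔP = 106 − 70.8 = 35.2.
Midpoints: P̄ = 88.40, Q̄ = 2135.0.
ε = (ΔQ/ΔP)(P̄/Q̄) = (-446/35.2)(88.40/2135.0).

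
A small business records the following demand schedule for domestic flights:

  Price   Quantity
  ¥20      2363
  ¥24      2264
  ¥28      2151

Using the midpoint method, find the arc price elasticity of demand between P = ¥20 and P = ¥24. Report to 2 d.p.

At P = 20, Q = 2363; at P = 24, Q = 2264.
ΔQ = -99, ΔP = 4. Midpoints: P̄ = 22.00, Q̄ = 2313.5.
ε = (ΔQ/ΔP)(P̄/Q̄) = (-99/4)(22.00/2313.5).

-0.24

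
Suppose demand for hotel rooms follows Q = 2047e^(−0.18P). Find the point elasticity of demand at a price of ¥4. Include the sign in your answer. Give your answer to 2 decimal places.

-0.72

At P = 4, Q = 996.382.
dQ/dP = −0.18·2047e^(−0.18P) = −0.18Q = -179.349.
ε = (dQ/dP)(P/Q) = (-179.349)(4/996.382).
|ε| < 1, so demand is inelastic at this price.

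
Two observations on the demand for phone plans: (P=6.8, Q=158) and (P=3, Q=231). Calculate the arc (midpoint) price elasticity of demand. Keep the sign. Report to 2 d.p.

-0.48

ΔQ = 231 − 158 = 73; ΔP = 3 − 6.8 = -3.8.
Midpoints: P̄ = 4.90, Q̄ = 194.5.
ε = (ΔQ/ΔP)(P̄/Q̄) = (73/-3.8)(4.90/194.5).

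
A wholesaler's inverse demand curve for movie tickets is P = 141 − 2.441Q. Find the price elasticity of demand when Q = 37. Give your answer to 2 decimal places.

-0.56

At Q = 37, P = 141 − 2.441(37) = 50.68.
dP/dQ = −2.441, so dQ/dP = 1/(−2.441) = -0.410.
ε = (dQ/dP)(P/Q) = (-0.410)(50.68/37).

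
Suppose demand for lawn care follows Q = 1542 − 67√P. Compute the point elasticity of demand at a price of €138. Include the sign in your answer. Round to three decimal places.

-0.521

At P = 138, Q = 754.928.
dQ/dP = −67/(2√P) = -2.852.
ε = (dQ/dP)(P/Q) = (-2.852)(138/754.928).
|ε| < 1, so demand is inelastic at this price.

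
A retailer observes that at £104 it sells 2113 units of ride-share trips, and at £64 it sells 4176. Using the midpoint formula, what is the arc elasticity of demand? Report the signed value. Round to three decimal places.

-1.378

ΔQ = 4176 − 2113 = 2063; ΔP = 64 − 104 = -40.
Midpoints: P̄ = 84.00, Q̄ = 3144.5.
ε = (ΔQ/ΔP)(P̄/Q̄) = (2063/-40)(84.00/3144.5).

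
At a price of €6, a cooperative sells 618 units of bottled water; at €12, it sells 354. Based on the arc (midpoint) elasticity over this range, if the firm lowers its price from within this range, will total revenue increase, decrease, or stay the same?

Arc ε = (-264/6)(9.00/486.0) ≈ -0.815.
|ε| = 0.81 < 1, so demand is inelastic. A price cut therefore reduces total revenue.

decrease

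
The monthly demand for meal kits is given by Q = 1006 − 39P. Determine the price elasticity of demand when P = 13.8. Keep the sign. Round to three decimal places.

At P = 13.8, Q = 467.800.
dQ/dP = −39.
ε = (dQ/dP)(P/Q) = (-39)(13.8/467.800).

-1.150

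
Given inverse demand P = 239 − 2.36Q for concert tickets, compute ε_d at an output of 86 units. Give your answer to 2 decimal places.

At Q = 86, P = 239 − 2.36(86) = 36.04.
dP/dQ = −2.36, so dQ/dP = 1/(−2.36) = -0.424.
ε = (dQ/dP)(P/Q) = (-0.424)(36.04/86).

-0.18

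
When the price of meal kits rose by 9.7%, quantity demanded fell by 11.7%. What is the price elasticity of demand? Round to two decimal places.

-1.21

ε = %ΔQ / %ΔP = (-11.7)/(9.7) = -1.206.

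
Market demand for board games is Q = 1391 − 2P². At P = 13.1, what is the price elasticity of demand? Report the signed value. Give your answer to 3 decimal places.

At P = 13.1, Q = 1047.780.
dQ/dP = −4P = -52.400.
ε = (dQ/dP)(P/Q) = (-52.400)(13.1/1047.780).

-0.655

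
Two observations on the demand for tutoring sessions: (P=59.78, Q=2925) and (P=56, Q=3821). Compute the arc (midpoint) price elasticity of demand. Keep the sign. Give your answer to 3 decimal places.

ΔQ = 3821 − 2925 = 896; ΔP = 56 − 59.78 = -3.78.
Midpoints: P̄ = 57.89, Q̄ = 3373.0.
ε = (ΔQ/ΔP)(P̄/Q̄) = (896/-3.78)(57.89/3373.0).

-4.068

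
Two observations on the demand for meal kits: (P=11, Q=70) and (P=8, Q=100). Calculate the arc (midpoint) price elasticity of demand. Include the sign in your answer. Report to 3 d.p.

ΔQ = 100 − 70 = 30; ΔP = 8 − 11 = -3.
Midpoints: P̄ = 9.50, Q̄ = 85.0.
ε = (ΔQ/ΔP)(P̄/Q̄) = (30/-3)(9.50/85.0).

-1.118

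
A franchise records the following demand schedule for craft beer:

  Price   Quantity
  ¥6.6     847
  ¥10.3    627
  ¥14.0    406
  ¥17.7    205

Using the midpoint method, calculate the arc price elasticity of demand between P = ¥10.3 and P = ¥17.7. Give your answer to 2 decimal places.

At P = 10.3, Q = 627; at P = 17.7, Q = 205.
ΔQ = -422, ΔP = 7.4. Midpoints: P̄ = 14.00, Q̄ = 416.0.
ε = (ΔQ/ΔP)(P̄/Q̄) = (-422/7.4)(14.00/416.0).

-1.92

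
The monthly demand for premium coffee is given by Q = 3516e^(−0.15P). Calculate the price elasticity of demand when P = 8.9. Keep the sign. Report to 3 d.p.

At P = 8.9, Q = 925.264.
dQ/dP = −0.15·3516e^(−0.15P) = −0.15Q = -138.790.
ε = (dQ/dP)(P/Q) = (-138.790)(8.9/925.264).

-1.335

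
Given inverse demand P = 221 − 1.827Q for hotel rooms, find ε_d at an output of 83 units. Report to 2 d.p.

At Q = 83, P = 221 − 1.827(83) = 69.36.
dP/dQ = −1.827, so dQ/dP = 1/(−1.827) = -0.547.
ε = (dQ/dP)(P/Q) = (-0.547)(69.36/83).

-0.46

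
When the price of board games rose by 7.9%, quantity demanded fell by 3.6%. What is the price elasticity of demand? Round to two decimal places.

-0.46

ε = %ΔQ / %ΔP = (-3.6)/(7.9) = -0.456.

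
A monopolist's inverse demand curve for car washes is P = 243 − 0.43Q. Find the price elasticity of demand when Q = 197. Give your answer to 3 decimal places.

-1.869

At Q = 197, P = 243 − 0.43(197) = 158.29.
dP/dQ = −0.43, so dQ/dP = 1/(−0.43) = -2.326.
ε = (dQ/dP)(P/Q) = (-2.326)(158.29/197).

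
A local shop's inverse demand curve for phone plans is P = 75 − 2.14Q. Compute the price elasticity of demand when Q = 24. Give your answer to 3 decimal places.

-0.460

At Q = 24, P = 75 − 2.14(24) = 23.64.
dP/dQ = −2.14, so dQ/dP = 1/(−2.14) = -0.467.
ε = (dQ/dP)(P/Q) = (-0.467)(23.64/24).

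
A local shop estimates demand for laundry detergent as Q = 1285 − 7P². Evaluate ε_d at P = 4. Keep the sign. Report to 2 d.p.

At P = 4, Q = 1173.
dQ/dP = −14P = -56.
ε = (dQ/dP)(P/Q) = (-56)(4/1173).

-0.19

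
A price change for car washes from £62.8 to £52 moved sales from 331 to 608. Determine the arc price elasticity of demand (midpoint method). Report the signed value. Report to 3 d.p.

ΔQ = 608 − 331 = 277; ΔP = 52 − 62.8 = -10.8.
Midpoints: P̄ = 57.40, Q̄ = 469.5.
ε = (ΔQ/ΔP)(P̄/Q̄) = (277/-10.8)(57.40/469.5).

-3.136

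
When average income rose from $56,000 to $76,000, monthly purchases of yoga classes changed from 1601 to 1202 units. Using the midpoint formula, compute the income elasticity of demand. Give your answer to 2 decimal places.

ΔQ = -399, ΔI = 20000. Midpoints: Ī = 66,000, Q̄ = 1401.5.
ε_I = (ΔQ/ΔI)(Ī/Q̄) = (-399/20000)(66000/1401.5).

-0.94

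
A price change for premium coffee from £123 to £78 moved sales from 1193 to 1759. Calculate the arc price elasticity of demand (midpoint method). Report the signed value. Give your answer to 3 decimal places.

ΔQ = 1759 − 1193 = 566; ΔP = 78 − 123 = -45.
Midpoints: P̄ = 100.50, Q̄ = 1476.0.
ε = (ΔQ/ΔP)(P̄/Q̄) = (566/-45)(100.50/1476.0).

-0.856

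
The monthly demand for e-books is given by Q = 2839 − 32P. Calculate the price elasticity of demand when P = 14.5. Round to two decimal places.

At P = 14.5, Q = 2375.
dQ/dP = −32.
ε = (dQ/dP)(P/Q) = (-32)(14.5/2375).

-0.20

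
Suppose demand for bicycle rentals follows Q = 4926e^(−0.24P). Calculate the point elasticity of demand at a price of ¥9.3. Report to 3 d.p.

-2.232

At P = 9.3, Q = 528.627.
dQ/dP = −0.24·4926e^(−0.24P) = −0.24Q = -126.870.
ε = (dQ/dP)(P/Q) = (-126.870)(9.3/528.627).
|ε| > 1, so demand is elastic at this price.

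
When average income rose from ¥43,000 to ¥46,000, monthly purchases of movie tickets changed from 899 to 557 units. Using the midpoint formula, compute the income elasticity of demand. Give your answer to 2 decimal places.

ΔQ = -342, ΔI = 3000. Midpoints: Ī = 44,500, Q̄ = 728.0.
ε_I = (ΔQ/ΔI)(Ī/Q̄) = (-342/3000)(44500/728.0).

-6.97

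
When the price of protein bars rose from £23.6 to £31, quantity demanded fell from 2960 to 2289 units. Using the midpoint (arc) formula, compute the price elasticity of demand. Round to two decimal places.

ΔQ = 2289 − 2960 = -671; ΔP = 31 − 23.6 = 7.4.
Midpoints: P̄ = 27.30, Q̄ = 2624.5.
ε = (ΔQ/ΔP)(P̄/Q̄) = (-671/7.4)(27.30/2624.5).

-0.94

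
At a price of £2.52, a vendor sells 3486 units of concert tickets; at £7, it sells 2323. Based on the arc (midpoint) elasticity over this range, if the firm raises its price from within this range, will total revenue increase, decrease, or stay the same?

increase

Arc ε = (-1163/4.48)(4.76/2904.5) ≈ -0.425.
|ε| = 0.43 < 1, so demand is inelastic. A price rise therefore raises total revenue.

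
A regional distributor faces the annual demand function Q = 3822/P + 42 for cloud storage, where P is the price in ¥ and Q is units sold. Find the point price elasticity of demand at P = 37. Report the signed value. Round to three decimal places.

-0.711

At P = 37, Q = 145.297.
dQ/dP = −3822/P² = -2.792.
ε = (dQ/dP)(P/Q) = (-2.792)(37/145.297).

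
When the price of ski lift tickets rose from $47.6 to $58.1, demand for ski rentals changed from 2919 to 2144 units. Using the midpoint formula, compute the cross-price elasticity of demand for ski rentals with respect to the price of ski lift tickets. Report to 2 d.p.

ΔQ_x = 2144 − 2919 = -775; ΔP_y = 58.1 − 47.6 = 10.5.
Midpoints: P̄_y = 52.85, Q̄_x = 2531.5.
ε_xy = (ΔQ_x/ΔP_y)(P̄_y/Q̄_x) = (-775/10.5)(52.85/2531.5).

-1.54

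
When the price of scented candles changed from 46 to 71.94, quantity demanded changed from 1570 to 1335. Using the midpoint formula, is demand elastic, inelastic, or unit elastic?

Arc ε ≈ -0.368.
|ε| = 0.37 < 1.

inelastic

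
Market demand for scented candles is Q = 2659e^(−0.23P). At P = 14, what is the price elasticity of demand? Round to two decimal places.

At P = 14, Q = 106.240.
dQ/dP = −0.23·2659e^(−0.23P) = −0.23Q = -24.435.
ε = (dQ/dP)(P/Q) = (-24.435)(14/106.240).

-3.22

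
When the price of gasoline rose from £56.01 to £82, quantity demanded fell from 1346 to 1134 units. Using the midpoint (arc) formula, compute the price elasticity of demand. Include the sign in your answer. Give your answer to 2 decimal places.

-0.45

ΔQ = 1134 − 1346 = -212; ΔP = 82 − 56.01 = 25.99.
Midpoints: P̄ = 69.00, Q̄ = 1240.0.
ε = (ΔQ/ΔP)(P̄/Q̄) = (-212/25.99)(69.00/1240.0).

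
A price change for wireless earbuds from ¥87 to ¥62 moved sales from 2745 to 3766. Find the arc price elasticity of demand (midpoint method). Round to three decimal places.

ΔQ = 3766 − 2745 = 1021; ΔP = 62 − 87 = -25.
Midpoints: P̄ = 74.50, Q̄ = 3255.5.
ε = (ΔQ/ΔP)(P̄/Q̄) = (1021/-25)(74.50/3255.5).

-0.935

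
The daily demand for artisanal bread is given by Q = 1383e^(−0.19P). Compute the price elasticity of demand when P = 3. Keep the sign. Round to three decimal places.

-0.570

At P = 3, Q = 782.122.
dQ/dP = −0.19·1383e^(−0.19P) = −0.19Q = -148.603.
ε = (dQ/dP)(P/Q) = (-148.603)(3/782.122).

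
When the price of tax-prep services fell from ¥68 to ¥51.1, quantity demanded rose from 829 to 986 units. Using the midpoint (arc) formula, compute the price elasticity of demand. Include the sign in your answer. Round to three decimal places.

ΔQ = 986 − 829 = 157; ΔP = 51.1 − 68 = -16.9.
Midpoints: P̄ = 59.55, Q̄ = 907.5.
ε = (ΔQ/ΔP)(P̄/Q̄) = (157/-16.9)(59.55/907.5).

-0.610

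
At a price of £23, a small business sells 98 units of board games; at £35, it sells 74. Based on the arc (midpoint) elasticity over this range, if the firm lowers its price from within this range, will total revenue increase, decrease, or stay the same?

Arc ε = (-24/12)(29.00/86.0) ≈ -0.674.
|ε| = 0.67 < 1, so demand is inelastic. A price cut therefore reduces total revenue.

decrease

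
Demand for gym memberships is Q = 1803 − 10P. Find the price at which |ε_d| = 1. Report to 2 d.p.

For linear demand Q = a − bP, ε = −bP/(a − bP). |ε| = 1 when bP = a − bP, i.e. P = a/(2b).
P = 1803/(2·10) = 1803/20 = 90.1500.

90.15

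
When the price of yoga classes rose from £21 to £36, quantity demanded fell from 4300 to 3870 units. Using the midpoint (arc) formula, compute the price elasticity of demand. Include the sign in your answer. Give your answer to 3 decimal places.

-0.200

ΔQ = 3870 − 4300 = -430; ΔP = 36 − 21 = 15.
Midpoints: P̄ = 28.50, Q̄ = 4085.0.
ε = (ΔQ/ΔP)(P̄/Q̄) = (-430/15)(28.50/4085.0).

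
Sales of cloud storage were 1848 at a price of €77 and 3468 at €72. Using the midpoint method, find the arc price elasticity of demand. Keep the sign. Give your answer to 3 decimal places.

-9.081

ΔQ = 3468 − 1848 = 1620; ΔP = 72 − 77 = -5.
Midpoints: P̄ = 74.50, Q̄ = 2658.0.
ε = (ΔQ/ΔP)(P̄/Q̄) = (1620/-5)(74.50/2658.0).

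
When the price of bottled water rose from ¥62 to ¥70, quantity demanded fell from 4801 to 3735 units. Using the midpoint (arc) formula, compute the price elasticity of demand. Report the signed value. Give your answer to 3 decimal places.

ΔQ = 3735 − 4801 = -1066; ΔP = 70 − 62 = 8.
Midpoints: P̄ = 66.00, Q̄ = 4268.0.
ε = (ΔQ/ΔP)(P̄/Q̄) = (-1066/8)(66.00/4268.0).

-2.061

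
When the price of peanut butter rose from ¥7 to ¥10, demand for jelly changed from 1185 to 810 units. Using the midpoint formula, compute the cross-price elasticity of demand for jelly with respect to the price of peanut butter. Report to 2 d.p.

ΔQ_x = 810 − 1185 = -375; ΔP_y = 10 − 7 = 3.
Midpoints: P̄_y = 8.50, Q̄_x = 997.5.
ε_xy = (ΔQ_x/ΔP_y)(P̄_y/Q̄_x) = (-375/3)(8.50/997.5).

-1.07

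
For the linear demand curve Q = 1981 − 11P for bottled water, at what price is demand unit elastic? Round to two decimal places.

90.05

For linear demand Q = a − bP, ε = −bP/(a − bP). |ε| = 1 when bP = a − bP, i.e. P = a/(2b).
P = 1981/(2·11) = 1981/22 = 90.0455.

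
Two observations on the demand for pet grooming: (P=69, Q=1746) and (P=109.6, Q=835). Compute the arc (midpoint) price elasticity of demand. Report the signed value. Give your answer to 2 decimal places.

ΔQ = 835 − 1746 = -911; ΔP = 109.6 − 69 = 40.6.
Midpoints: P̄ = 89.30, Q̄ = 1290.5.
ε = (ΔQ/ΔP)(P̄/Q̄) = (-911/40.6)(89.30/1290.5).

-1.55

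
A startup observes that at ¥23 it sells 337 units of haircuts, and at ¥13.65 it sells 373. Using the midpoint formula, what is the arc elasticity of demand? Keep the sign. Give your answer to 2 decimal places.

ΔQ = 373 − 337 = 36; ΔP = 13.65 − 23 = -9.35.
Midpoints: P̄ = 18.32, Q̄ = 355.0.
ε = (ΔQ/ΔP)(P̄/Q̄) = (36/-9.35)(18.32/355.0).

-0.20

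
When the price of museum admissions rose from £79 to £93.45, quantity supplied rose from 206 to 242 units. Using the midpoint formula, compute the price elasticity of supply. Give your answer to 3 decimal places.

0.959

ΔQ = 242 − 206 = 36; ΔP = 93.45 − 79 = 14.45.
Midpoints: P̄ = 86.22, Q̄ = 224.0.
ε_s = (ΔQ/ΔP)(P̄/Q̄) = (36/14.45)(86.22/224.0).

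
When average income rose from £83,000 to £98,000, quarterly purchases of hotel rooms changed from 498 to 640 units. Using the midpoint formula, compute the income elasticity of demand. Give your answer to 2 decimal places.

1.51

ΔQ = 142, ΔI = 15000. Midpoints: Ī = 90,500, Q̄ = 569.0.
ε_I = (ΔQ/ΔI)(Ī/Q̄) = (142/15000)(90500/569.0).
ε_I > 0, so the good is normal.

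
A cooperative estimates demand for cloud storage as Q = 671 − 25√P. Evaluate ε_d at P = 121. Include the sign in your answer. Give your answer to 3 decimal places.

At P = 121, Q = 396.
dQ/dP = −25/(2√P) = -1.136.
ε = (dQ/dP)(P/Q) = (-1.136)(121/396).

-0.347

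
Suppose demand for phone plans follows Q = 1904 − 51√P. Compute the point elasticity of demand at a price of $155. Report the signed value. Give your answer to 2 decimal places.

-0.25

At P = 155, Q = 1269.055.
dQ/dP = −51/(2√P) = -2.048.
ε = (dQ/dP)(P/Q) = (-2.048)(155/1269.055).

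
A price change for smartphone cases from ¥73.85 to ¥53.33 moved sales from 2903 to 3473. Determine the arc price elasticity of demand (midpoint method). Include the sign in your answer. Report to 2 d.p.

-0.55

ΔQ = 3473 − 2903 = 570; ΔP = 53.33 − 73.85 = -20.52.
Midpoints: P̄ = 63.59, Q̄ = 3188.0.
ε = (ΔQ/ΔP)(P̄/Q̄) = (570/-20.52)(63.59/3188.0).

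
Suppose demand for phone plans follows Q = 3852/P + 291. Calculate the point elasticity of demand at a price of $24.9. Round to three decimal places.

-0.347

At P = 24.9, Q = 445.699.
dQ/dP = −3852/P² = -6.213.
ε = (dQ/dP)(P/Q) = (-6.213)(24.9/445.699).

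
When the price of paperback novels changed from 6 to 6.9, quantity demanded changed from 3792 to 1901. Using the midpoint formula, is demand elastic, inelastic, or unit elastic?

Arc ε ≈ -4.761.
|ε| = 4.76 > 1.

elastic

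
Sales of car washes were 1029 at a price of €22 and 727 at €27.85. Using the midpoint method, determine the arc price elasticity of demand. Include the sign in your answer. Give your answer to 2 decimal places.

ΔQ = 727 − 1029 = -302; ΔP = 27.85 − 22 = 5.85.
Midpoints: P̄ = 24.93, Q̄ = 878.0.
ε = (ΔQ/ΔP)(P̄/Q̄) = (-302/5.85)(24.93/878.0).

-1.47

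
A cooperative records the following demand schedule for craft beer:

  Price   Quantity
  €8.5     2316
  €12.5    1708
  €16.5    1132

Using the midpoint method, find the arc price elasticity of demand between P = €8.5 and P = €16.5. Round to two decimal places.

At P = 8.5, Q = 2316; at P = 16.5, Q = 1132.
ΔQ = -1184, ΔP = 8.0. Midpoints: P̄ = 12.50, Q̄ = 1724.0.
ε = (ΔQ/ΔP)(P̄/Q̄) = (-1184/8.0)(12.50/1724.0).

-1.07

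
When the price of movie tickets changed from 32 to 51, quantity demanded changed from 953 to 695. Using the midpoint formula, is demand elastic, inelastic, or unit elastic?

inelastic

Arc ε ≈ -0.684.
|ε| = 0.68 < 1.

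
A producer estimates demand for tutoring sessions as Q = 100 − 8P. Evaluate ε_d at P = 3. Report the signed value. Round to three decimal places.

At P = 3, Q = 76.
dQ/dP = −8.
ε = (dQ/dP)(P/Q) = (-8)(3/76).
|ε| < 1, so demand is inelastic at this price.

-0.316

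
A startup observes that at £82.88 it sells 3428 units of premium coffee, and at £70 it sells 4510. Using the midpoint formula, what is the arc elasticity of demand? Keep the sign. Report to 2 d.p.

-1.62

ΔQ = 4510 − 3428 = 1082; ΔP = 70 − 82.88 = -12.88.
Midpoints: P̄ = 76.44, Q̄ = 3969.0.
ε = (ΔQ/ΔP)(P̄/Q̄) = (1082/-12.88)(76.44/3969.0).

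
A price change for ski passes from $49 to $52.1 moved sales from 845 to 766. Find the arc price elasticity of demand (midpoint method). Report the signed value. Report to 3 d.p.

ΔQ = 766 − 845 = -79; ΔP = 52.1 − 49 = 3.1.
Midpoints: P̄ = 50.55, Q̄ = 805.5.
ε = (ΔQ/ΔP)(P̄/Q̄) = (-79/3.1)(50.55/805.5).

-1.599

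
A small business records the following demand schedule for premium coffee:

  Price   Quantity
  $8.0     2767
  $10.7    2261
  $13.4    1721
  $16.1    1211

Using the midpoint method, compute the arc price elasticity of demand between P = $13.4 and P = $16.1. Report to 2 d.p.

-1.90

At P = 13.4, Q = 1721; at P = 16.1, Q = 1211.
ΔQ = -510, ΔP = 2.7. Midpoints: P̄ = 14.75, Q̄ = 1466.0.
ε = (ΔQ/ΔP)(P̄/Q̄) = (-510/2.7)(14.75/1466.0).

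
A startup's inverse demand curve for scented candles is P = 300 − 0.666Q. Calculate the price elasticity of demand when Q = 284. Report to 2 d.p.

-0.59

At Q = 284, P = 300 − 0.666(284) = 110.86.
dP/dQ = −0.666, so dQ/dP = 1/(−0.666) = -1.502.
ε = (dQ/dP)(P/Q) = (-1.502)(110.86/284).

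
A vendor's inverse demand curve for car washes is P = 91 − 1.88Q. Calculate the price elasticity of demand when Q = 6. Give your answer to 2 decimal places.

At Q = 6, P = 91 − 1.88(6) = 79.72.
dP/dQ = −1.88, so dQ/dP = 1/(−1.88) = -0.532.
ε = (dQ/dP)(P/Q) = (-0.532)(79.72/6).

-7.07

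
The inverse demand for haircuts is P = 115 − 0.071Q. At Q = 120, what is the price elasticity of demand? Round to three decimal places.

At Q = 120, P = 115 − 0.071(120) = 106.48.
dP/dQ = −0.071, so dQ/dP = 1/(−0.071) = -14.085.
ε = (dQ/dP)(P/Q) = (-14.085)(106.48/120).

-12.498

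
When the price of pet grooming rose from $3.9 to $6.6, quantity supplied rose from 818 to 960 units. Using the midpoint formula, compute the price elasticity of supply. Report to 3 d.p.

0.311

ΔQ = 960 − 818 = 142; ΔP = 6.6 − 3.9 = 2.7.
Midpoints: P̄ = 5.25, Q̄ = 889.0.
ε_s = (ΔQ/ΔP)(P̄/Q̄) = (142/2.7)(5.25/889.0).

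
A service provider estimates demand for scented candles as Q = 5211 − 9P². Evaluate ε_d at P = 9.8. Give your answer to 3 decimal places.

-0.398

At P = 9.8, Q = 4346.640.
dQ/dP = −18P = -176.400.
ε = (dQ/dP)(P/Q) = (-176.400)(9.8/4346.640).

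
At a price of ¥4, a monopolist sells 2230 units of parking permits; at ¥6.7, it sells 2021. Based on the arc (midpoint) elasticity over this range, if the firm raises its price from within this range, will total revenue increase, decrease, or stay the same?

Arc ε = (-209/2.7)(5.35/2125.5) ≈ -0.195.
|ε| = 0.19 < 1, so demand is inelastic. A price rise therefore raises total revenue.

increase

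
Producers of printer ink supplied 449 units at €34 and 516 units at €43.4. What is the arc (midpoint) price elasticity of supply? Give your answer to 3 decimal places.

0.572

ΔQ = 516 − 449 = 67; ΔP = 43.4 − 34 = 9.4.
Midpoints: P̄ = 38.70, Q̄ = 482.5.
ε_s = (ΔQ/ΔP)(P̄/Q̄) = (67/9.4)(38.70/482.5).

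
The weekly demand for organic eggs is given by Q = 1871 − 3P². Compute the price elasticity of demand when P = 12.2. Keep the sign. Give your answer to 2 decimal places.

-0.63

At P = 12.2, Q = 1424.480.
dQ/dP = −6P = -73.200.
ε = (dQ/dP)(P/Q) = (-73.200)(12.2/1424.480).
|ε| < 1, so demand is inelastic at this price.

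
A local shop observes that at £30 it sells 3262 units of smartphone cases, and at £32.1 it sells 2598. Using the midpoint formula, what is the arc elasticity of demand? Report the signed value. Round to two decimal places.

-3.35

ΔQ = 2598 − 3262 = -664; ΔP = 32.1 − 30 = 2.1.
Midpoints: P̄ = 31.05, Q̄ = 2930.0.
ε = (ΔQ/ΔP)(P̄/Q̄) = (-664/2.1)(31.05/2930.0).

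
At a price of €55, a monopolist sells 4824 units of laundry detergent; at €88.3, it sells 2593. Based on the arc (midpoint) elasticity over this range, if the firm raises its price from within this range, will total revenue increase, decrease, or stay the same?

Arc ε = (-2231/33.3)(71.65/3708.5) ≈ -1.294.
|ε| = 1.29 > 1, so demand is elastic. A price rise therefore reduces total revenue.

decrease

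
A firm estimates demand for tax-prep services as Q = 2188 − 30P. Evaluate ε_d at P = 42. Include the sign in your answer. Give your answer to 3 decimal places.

-1.358

At P = 42, Q = 928.
dQ/dP = −30.
ε = (dQ/dP)(P/Q) = (-30)(42/928).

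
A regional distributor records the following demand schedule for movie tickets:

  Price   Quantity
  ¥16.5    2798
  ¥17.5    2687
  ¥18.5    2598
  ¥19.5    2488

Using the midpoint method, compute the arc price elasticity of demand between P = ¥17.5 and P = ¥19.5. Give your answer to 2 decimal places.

-0.71

At P = 17.5, Q = 2687; at P = 19.5, Q = 2488.
ΔQ = -199, ΔP = 2.0. Midpoints: P̄ = 18.50, Q̄ = 2587.5.
ε = (ΔQ/ΔP)(P̄/Q̄) = (-199/2.0)(18.50/2587.5).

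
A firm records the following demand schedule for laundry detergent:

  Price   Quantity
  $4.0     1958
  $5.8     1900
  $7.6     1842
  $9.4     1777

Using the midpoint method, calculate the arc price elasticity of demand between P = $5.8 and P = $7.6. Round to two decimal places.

At P = 5.8, Q = 1900; at P = 7.6, Q = 1842.
ΔQ = -58, ΔP = 1.8. Midpoints: P̄ = 6.70, Q̄ = 1871.0.
ε = (ΔQ/ΔP)(P̄/Q̄) = (-58/1.8)(6.70/1871.0).

-0.12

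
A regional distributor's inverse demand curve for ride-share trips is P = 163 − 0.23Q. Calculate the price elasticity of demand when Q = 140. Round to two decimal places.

-4.06

At Q = 140, P = 163 − 0.23(140) = 130.80.
dP/dQ = −0.23, so dQ/dP = 1/(−0.23) = -4.348.
ε = (dQ/dP)(P/Q) = (-4.348)(130.80/140).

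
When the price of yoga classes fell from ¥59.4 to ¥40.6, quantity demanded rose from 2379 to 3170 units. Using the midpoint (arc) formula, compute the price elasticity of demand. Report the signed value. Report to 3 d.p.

ΔQ = 3170 − 2379 = 791; ΔP = 40.6 − 59.4 = -18.8.
Midpoints: P̄ = 50.00, Q̄ = 2774.5.
ε = (ΔQ/ΔP)(P̄/Q̄) = (791/-18.8)(50.00/2774.5).

-0.758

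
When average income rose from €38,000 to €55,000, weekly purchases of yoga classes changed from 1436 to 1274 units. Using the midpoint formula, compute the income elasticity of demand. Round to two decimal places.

-0.33

ΔQ = -162, ΔI = 17000. Midpoints: Ī = 46,500, Q̄ = 1355.0.
ε_I = (ΔQ/ΔI)(Ī/Q̄) = (-162/17000)(46500/1355.0).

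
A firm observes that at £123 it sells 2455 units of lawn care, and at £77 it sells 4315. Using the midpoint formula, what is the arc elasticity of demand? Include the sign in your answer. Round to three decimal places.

-1.195

ΔQ = 4315 − 2455 = 1860; ΔP = 77 − 123 = -46.
Midpoints: P̄ = 100.00, Q̄ = 3385.0.
ε = (ΔQ/ΔP)(P̄/Q̄) = (1860/-46)(100.00/3385.0).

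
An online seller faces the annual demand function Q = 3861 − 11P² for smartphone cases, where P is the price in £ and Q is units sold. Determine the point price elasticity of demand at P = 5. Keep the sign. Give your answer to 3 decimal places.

-0.153

At P = 5, Q = 3586.
dQ/dP = −22P = -110.
ε = (dQ/dP)(P/Q) = (-110)(5/3586).
|ε| < 1, so demand is inelastic at this price.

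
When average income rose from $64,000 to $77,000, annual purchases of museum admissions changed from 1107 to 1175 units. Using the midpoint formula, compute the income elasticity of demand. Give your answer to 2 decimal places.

0.32

ΔQ = 68, ΔI = 13000. Midpoints: Ī = 70,500, Q̄ = 1141.0.
ε_I = (ΔQ/ΔI)(Ī/Q̄) = (68/13000)(70500/1141.0).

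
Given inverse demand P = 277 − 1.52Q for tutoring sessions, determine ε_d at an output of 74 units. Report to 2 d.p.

-1.46

At Q = 74, P = 277 − 1.52(74) = 164.52.
dP/dQ = −1.52, so dQ/dP = 1/(−1.52) = -0.658.
ε = (dQ/dP)(P/Q) = (-0.658)(164.52/74).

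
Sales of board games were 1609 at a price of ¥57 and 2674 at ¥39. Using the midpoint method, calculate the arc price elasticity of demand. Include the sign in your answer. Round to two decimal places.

ΔQ = 2674 − 1609 = 1065; ΔP = 39 − 57 = -18.
Midpoints: P̄ = 48.00, Q̄ = 2141.5.
ε = (ΔQ/ΔP)(P̄/Q̄) = (1065/-18)(48.00/2141.5).

-1.33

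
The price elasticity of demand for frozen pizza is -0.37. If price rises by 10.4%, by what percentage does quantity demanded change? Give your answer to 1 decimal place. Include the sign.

-3.8%

%ΔQ ≈ ε × %ΔP = (-0.37)(10.4%) = -3.85%.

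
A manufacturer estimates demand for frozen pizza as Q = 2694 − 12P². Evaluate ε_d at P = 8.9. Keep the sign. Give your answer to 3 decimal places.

-1.090

At P = 8.9, Q = 1743.480.
dQ/dP = −24P = -213.600.
ε = (dQ/dP)(P/Q) = (-213.600)(8.9/1743.480).
|ε| > 1, so demand is elastic at this price.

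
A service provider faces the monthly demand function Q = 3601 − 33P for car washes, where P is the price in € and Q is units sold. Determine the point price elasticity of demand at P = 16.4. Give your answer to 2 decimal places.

-0.18

At P = 16.4, Q = 3059.800.
dQ/dP = −33.
ε = (dQ/dP)(P/Q) = (-33)(16.4/3059.800).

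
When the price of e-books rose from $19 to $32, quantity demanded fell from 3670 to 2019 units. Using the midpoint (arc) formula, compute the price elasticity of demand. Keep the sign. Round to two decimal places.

-1.14

ΔQ = 2019 − 3670 = -1651; ΔP = 32 − 19 = 13.
Midpoints: P̄ = 25.50, Q̄ = 2844.5.
ε = (ΔQ/ΔP)(P̄/Q̄) = (-1651/13)(25.50/2844.5).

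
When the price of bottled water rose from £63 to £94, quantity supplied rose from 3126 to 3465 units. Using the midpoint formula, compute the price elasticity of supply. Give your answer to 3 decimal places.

0.260

ΔQ = 3465 − 3126 = 339; ΔP = 94 − 63 = 31.
Midpoints: P̄ = 78.50, Q̄ = 3295.5.
ε_s = (ΔQ/ΔP)(P̄/Q̄) = (339/31)(78.50/3295.5).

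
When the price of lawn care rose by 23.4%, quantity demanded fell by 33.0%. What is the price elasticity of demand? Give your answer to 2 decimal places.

-1.41

ε = %ΔQ / %ΔP = (-33.0)/(23.4) = -1.410.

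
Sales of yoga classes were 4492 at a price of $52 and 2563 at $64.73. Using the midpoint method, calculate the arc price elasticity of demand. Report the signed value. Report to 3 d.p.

-2.507

ΔQ = 2563 − 4492 = -1929; ΔP = 64.73 − 52 = 12.73.
Midpoints: P̄ = 58.37, Q̄ = 3527.5.
ε = (ΔQ/ΔP)(P̄/Q̄) = (-1929/12.73)(58.37/3527.5).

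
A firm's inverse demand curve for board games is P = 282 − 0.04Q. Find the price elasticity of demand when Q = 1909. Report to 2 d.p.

At Q = 1909, P = 282 − 0.04(1909) = 205.64.
dP/dQ = −0.04, so dQ/dP = 1/(−0.04) = -25.000.
ε = (dQ/dP)(P/Q) = (-25.000)(205.64/1909).

-2.69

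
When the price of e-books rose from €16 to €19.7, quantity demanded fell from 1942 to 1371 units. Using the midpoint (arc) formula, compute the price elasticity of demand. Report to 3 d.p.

ΔQ = 1371 − 1942 = -571; ΔP = 19.7 − 16 = 3.7.
Midpoints: P̄ = 17.85, Q̄ = 1656.5.
ε = (ΔQ/ΔP)(P̄/Q̄) = (-571/3.7)(17.85/1656.5).

-1.663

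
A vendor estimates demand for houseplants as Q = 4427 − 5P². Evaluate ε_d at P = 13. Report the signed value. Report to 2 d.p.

At P = 13, Q = 3582.
dQ/dP = −10P = -130.
ε = (dQ/dP)(P/Q) = (-130)(13/3582).

-0.47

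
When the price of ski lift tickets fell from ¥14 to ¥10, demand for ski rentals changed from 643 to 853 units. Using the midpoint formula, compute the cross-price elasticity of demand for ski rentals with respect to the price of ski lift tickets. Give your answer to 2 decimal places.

ΔQ_x = 853 − 643 = 210; ΔP_y = 10 − 14 = -4.
Midpoints: P̄_y = 12.00, Q̄_x = 748.0.
ε_xy = (ΔQ_x/ΔP_y)(P̄_y/Q̄_x) = (210/-4)(12.00/748.0).

-0.84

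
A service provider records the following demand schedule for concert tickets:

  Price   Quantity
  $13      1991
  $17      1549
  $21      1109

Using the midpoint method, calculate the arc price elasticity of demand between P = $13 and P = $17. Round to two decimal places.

-0.94

At P = 13, Q = 1991; at P = 17, Q = 1549.
ΔQ = -442, ΔP = 4. Midpoints: P̄ = 15.00, Q̄ = 1770.0.
ε = (ΔQ/ΔP)(P̄/Q̄) = (-442/4)(15.00/1770.0).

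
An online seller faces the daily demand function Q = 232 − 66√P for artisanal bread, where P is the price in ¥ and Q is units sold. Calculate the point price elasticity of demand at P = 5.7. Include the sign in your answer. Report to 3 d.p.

At P = 5.7, Q = 74.427.
dQ/dP = −66/(2√P) = -13.822.
ε = (dQ/dP)(P/Q) = (-13.822)(5.7/74.427).
|ε| > 1, so demand is elastic at this price.

-1.059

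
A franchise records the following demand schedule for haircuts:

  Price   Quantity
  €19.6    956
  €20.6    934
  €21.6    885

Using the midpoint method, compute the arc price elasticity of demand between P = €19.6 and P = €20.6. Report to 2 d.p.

At P = 19.6, Q = 956; at P = 20.6, Q = 934.
ΔQ = -22, ΔP = 1.0. Midpoints: P̄ = 20.10, Q̄ = 945.0.
ε = (ΔQ/ΔP)(P̄/Q̄) = (-22/1.0)(20.10/945.0).

-0.47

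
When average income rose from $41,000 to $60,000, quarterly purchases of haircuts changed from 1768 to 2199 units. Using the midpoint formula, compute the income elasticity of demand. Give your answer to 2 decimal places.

0.58

ΔQ = 431, ΔI = 19000. Midpoints: Ī = 50,500, Q̄ = 1983.5.
ε_I = (ΔQ/ΔI)(Ī/Q̄) = (431/19000)(50500/1983.5).
ε_I > 0, so the good is normal.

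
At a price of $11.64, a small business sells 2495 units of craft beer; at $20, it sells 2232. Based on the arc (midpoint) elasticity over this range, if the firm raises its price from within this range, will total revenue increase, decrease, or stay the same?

increase

Arc ε = (-263/8.36)(15.82/2363.5) ≈ -0.211.
|ε| = 0.21 < 1, so demand is inelastic. A price rise therefore raises total revenue.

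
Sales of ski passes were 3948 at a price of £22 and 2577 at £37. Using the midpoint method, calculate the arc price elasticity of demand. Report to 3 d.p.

-0.826

ΔQ = 2577 − 3948 = -1371; ΔP = 37 − 22 = 15.
Midpoints: P̄ = 29.50, Q̄ = 3262.5.
ε = (ΔQ/ΔP)(P̄/Q̄) = (-1371/15)(29.50/3262.5).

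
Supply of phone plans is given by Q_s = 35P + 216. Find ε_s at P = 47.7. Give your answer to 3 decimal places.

At P = 47.7, Q_s = 1885.50.
dQ_s/dP = 35.
ε_s = (dQ_s/dP)(P/Q_s) = (35)(47.7/1885.50).

0.885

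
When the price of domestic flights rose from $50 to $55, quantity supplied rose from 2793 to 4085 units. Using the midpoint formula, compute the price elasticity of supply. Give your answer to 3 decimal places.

ΔQ = 4085 − 2793 = 1292; ΔP = 55 − 50 = 5.
Midpoints: P̄ = 52.50, Q̄ = 3439.0.
ε_s = (ΔQ/ΔP)(P̄/Q̄) = (1292/5)(52.50/3439.0).

3.945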